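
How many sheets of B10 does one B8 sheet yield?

Each ISO step halves the sheet: 1 × B8 → 2 × B9 → 4 × B10
From B8 to B10 is 2 halving steps: 2^2 = 4.

4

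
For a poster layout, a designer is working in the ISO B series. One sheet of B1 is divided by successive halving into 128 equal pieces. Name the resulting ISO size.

128 = 2^7, so 7 halving steps.
B1 → B2 → … → B8 after 7 steps.

B8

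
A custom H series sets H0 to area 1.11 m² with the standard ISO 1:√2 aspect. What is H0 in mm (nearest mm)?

886 × 1253 mm

Let the short side be w mm. Then w · w√2 = 1.11 m² = 1,110,000 mm².
w² = 1,110,000/√2, so w ≈ 885.9 mm; long side = w√2 ≈ 1252.9 mm.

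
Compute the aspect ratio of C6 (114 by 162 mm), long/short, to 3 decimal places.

162 / 114 = 1.421
ISO 216 targets √2 ≈ 1.414; the +0.007 deviation is from mm rounding.

1.421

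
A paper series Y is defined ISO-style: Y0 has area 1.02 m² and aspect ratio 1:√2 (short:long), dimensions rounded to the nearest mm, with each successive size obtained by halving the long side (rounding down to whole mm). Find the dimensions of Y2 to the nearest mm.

Let Y0's short side be w mm. w · w√2 = 1.02 m² = 1,020,000 mm², so w ≈ 849.3 mm and w√2 ≈ 1201.0 mm → Y0 = 849 × 1201 mm.
Y1: ⌊1201/2⌋ × 849 = 600 × 849 mm
Y2: ⌊849/2⌋ × 600 = 424 × 600 mm

424 × 600 mm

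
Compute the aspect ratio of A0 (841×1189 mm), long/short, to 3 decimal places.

1189 / 841 = 1.414
Matches √2 ≈ 1.414 — the ISO 216 defining ratio.

1.414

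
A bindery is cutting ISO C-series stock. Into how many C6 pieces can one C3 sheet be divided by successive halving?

Each ISO step halves the sheet: 1 × C3 → 2 × C4 → 4 × C5 → 8 × C6
From C3 to C6 is 3 halving steps: 2^3 = 8.

8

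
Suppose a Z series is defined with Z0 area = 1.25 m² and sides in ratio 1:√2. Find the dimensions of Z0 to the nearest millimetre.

Let the short side be w mm. Then w · w√2 = 1.25 m² = 1,250,000 mm².
w² = 1,250,000/√2, so w ≈ 940.2 mm; long side = w√2 ≈ 1329.6 mm.

940 × 1330 mm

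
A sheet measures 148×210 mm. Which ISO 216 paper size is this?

A5 (148 × 210 mm)

Aspect ratio 210/148 ≈ 1.419 — close to the ISO √2 ≈ 1.414.
In the A-series (A0 area = 1 m²): A5 = 148 × 210 mm.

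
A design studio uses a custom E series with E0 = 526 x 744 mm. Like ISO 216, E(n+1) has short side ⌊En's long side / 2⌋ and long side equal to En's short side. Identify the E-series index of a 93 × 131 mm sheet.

E0: 526 × 744 mm
E1: 372 × 526 mm
E2: 263 × 372 mm
E3: 186 × 263 mm
E4: 131 × 186 mm
E5: 93 × 131 mm
E6: 65 × 93 mm
→ matches E5.

E5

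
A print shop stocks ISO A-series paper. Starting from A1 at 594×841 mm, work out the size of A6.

A2: ⌊841/2⌋ × 594 = 420 × 594 mm
A3: ⌊594/2⌋ × 420 = 297 × 420 mm
A4: ⌊420/2⌋ × 297 = 210 × 297 mm
A5: ⌊297/2⌋ × 210 = 148 × 210 mm
A6: ⌊210/2⌋ × 148 = 105 × 148 mm

105 × 148 mm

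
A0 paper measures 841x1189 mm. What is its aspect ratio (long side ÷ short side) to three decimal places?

1189 / 841 = 1.414
Matches √2 ≈ 1.414 — the ISO 216 defining ratio.

1.414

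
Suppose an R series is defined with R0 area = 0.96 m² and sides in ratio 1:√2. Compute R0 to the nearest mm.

Let the short side be w mm. Then w · w√2 = 0.96 m² = 960,000 mm².
w² = 960,000/√2, so w ≈ 823.9 mm; long side = w√2 ≈ 1165.2 mm.

824 × 1165 mm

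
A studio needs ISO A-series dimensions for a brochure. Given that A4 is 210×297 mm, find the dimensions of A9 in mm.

A5: ⌊297/2⌋ × 210 = 148 × 210 mm
A6: ⌊210/2⌋ × 148 = 105 × 148 mm
A7: ⌊148/2⌋ × 105 = 74 × 105 mm
A8: ⌊105/2⌋ × 74 = 52 × 74 mm
A9: ⌊74/2⌋ × 52 = 37 × 52 mm

37 × 52 mm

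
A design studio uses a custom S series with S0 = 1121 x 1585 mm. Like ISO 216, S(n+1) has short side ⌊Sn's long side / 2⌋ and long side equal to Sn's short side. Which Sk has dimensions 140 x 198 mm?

S0: 1121 × 1585 mm
S1: 792 × 1121 mm
S2: 560 × 792 mm
S3: 396 × 560 mm
S4: 280 × 396 mm
S5: 198 × 280 mm
S6: 140 × 198 mm
S7: 99 × 140 mm
→ matches S6.

S6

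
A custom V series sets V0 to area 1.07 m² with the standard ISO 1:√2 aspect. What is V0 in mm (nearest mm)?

Let the short side be w mm. Then w · w√2 = 1.07 m² = 1,070,000 mm².
w² = 1,070,000/√2, so w ≈ 869.8 mm; long side = w√2 ≈ 1230.1 mm.

870 × 1230 mm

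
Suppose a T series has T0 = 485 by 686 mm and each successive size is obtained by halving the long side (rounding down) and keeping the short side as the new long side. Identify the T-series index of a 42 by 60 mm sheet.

T0: 485 × 686 mm
T1: 343 × 485 mm
T2: 242 × 343 mm
T3: 171 × 242 mm
T4: 121 × 171 mm
T5: 85 × 121 mm
T6: 60 × 85 mm
T7: 42 × 60 mm
T8: 30 × 42 mm
→ matches T7.

T7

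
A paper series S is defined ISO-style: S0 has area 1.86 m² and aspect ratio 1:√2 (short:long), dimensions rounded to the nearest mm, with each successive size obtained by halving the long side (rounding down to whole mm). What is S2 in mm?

573 × 811 mm

Let S0's short side be w mm. w · w√2 = 1.86 m² = 1,860,000 mm², so w ≈ 1146.8 mm and w√2 ≈ 1621.9 mm → S0 = 1147 × 1622 mm.
S1: ⌊1622/2⌋ × 1147 = 811 × 1147 mm
S2: ⌊1147/2⌋ × 811 = 573 × 811 mm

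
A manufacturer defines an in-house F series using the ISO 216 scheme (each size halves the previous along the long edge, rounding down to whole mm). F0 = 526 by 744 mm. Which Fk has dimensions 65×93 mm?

F6

F0: 526 × 744 mm
F1: 372 × 526 mm
F2: 263 × 372 mm
F3: 186 × 263 mm
F4: 131 × 186 mm
F5: 93 × 131 mm
F6: 65 × 93 mm
F7: 46 × 65 mm
→ matches F6.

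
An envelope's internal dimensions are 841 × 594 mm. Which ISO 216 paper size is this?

Aspect ratio 841/594 ≈ 1.416 — close to the ISO √2 ≈ 1.414.
In the A-series (A0 area = 1 m²): A1 = 594 × 841 mm.

A1 (594 × 841 mm)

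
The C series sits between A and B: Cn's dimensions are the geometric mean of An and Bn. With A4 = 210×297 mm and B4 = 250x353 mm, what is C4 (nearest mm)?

Short side: √(210 · 250) = √52500 ≈ 229.1 → 229 mm
Long side: √(297 · 353) = √104841 ≈ 323.8 → 324 mm

229 × 324 mm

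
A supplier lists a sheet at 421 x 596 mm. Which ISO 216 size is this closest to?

A2 (420 × 594 mm)

Aspect ratio 596/421 ≈ 1.416 — close to the ISO √2 ≈ 1.414.
In the A-series (A0 area = 1 m²): A2 = 420 × 594 mm.
Off by 3 mm total — nearest standard size.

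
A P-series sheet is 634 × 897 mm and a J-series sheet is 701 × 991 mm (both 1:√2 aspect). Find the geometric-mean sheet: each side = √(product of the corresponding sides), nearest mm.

Short side: √(634 · 701) = √444434 ≈ 666.7 → 667 mm
Long side: √(897 · 991) = √888927 ≈ 942.8 → 943 mm

667 × 943 mm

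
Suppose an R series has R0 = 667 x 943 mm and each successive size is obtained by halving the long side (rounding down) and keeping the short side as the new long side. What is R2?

333 × 471 mm

R1: ⌊943/2⌋ × 667 = 471 × 667 mm
R2: ⌊667/2⌋ × 471 = 333 × 471 mm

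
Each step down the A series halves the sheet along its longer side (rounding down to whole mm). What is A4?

210 × 297 mm

A0 = 841 × 1189 mm (A0 has area 1 m², aspect 1:√2).
A1: ⌊1189/2⌋ × 841 = 594 × 841 mm
A2: ⌊841/2⌋ × 594 = 420 × 594 mm
A3: ⌊594/2⌋ × 420 = 297 × 420 mm
A4: ⌊420/2⌋ × 297 = 210 × 297 mm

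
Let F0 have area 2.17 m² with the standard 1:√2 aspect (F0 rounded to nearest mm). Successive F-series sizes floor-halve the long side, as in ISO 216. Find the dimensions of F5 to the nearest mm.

Let F0's short side be w mm. w · w√2 = 2.17 m² = 2,170,000 mm², so w ≈ 1238.7 mm and w√2 ≈ 1751.8 mm → F0 = 1239 × 1752 mm.
F1: ⌊1752/2⌋ × 1239 = 876 × 1239 mm
F2: ⌊1239/2⌋ × 876 = 619 × 876 mm
F3: ⌊876/2⌋ × 619 = 438 × 619 mm
F4: ⌊619/2⌋ × 438 = 309 × 438 mm
F5: ⌊438/2⌋ × 309 = 219 × 309 mm

219 × 309 mm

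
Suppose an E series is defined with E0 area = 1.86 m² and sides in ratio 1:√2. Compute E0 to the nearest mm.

Let the short side be w mm. Then w · w√2 = 1.86 m² = 1,860,000 mm².
w² = 1,860,000/√2, so w ≈ 1146.8 mm; long side = w√2 ≈ 1621.9 mm.

1147 × 1622 mm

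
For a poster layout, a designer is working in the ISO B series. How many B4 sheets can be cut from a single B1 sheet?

8

B1 = 707 × 1000 mm; B4 = 250 × 353 mm.
Each halving step doubles the count; 3 steps from B1 to B4.
2^3 = 8.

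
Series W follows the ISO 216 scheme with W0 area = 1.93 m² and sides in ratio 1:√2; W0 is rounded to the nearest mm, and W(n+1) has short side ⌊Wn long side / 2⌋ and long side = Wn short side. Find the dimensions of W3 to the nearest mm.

Let W0's short side be w mm. w · w√2 = 1.93 m² = 1,930,000 mm², so w ≈ 1168.2 mm and w√2 ≈ 1652.1 mm → W0 = 1168 × 1652 mm.
W1: ⌊1652/2⌋ × 1168 = 826 × 1168 mm
W2: ⌊1168/2⌋ × 826 = 584 × 826 mm
W3: ⌊826/2⌋ × 584 = 413 × 584 mm

413 × 584 mm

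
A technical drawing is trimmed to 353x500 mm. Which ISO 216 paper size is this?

B3 (353 × 500 mm)

Aspect ratio 500/353 ≈ 1.416 — close to the ISO √2 ≈ 1.414.
In the B-series (B0 = 1000 × 1414 mm): B3 = 353 × 500 mm.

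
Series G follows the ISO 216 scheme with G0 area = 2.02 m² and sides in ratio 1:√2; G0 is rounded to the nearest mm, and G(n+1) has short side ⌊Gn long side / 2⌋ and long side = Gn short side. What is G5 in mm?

211 × 298 mm

Let G0's short side be w mm. w · w√2 = 2.02 m² = 2,020,000 mm², so w ≈ 1195.1 mm and w√2 ≈ 1690.2 mm → G0 = 1195 × 1690 mm.
G1: ⌊1690/2⌋ × 1195 = 845 × 1195 mm
G2: ⌊1195/2⌋ × 845 = 597 × 845 mm
G3: ⌊845/2⌋ × 597 = 422 × 597 mm
G4: ⌊597/2⌋ × 422 = 298 × 422 mm
G5: ⌊422/2⌋ × 298 = 211 × 298 mm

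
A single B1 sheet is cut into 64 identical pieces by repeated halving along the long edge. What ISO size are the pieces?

B7

64 = 2^6, so 6 halving steps.
B1 → B2 → … → B7 after 6 steps.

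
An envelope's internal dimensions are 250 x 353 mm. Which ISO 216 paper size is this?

B4 (250 × 353 mm)

Aspect ratio 353/250 ≈ 1.412 — close to the ISO √2 ≈ 1.414.
In the B-series (B0 = 1000 × 1414 mm): B4 = 250 × 353 mm.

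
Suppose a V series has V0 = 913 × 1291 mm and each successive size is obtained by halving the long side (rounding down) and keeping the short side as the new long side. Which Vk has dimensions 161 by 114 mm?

V6

V0: 913 × 1291 mm
V1: 645 × 913 mm
V2: 456 × 645 mm
V3: 322 × 456 mm
V4: 228 × 322 mm
V5: 161 × 228 mm
V6: 114 × 161 mm
V7: 80 × 114 mm
→ matches V6.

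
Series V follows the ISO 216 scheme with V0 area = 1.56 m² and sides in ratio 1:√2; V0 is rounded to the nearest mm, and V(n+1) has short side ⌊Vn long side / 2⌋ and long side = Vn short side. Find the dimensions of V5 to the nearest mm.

185 × 262 mm

Let V0's short side be w mm. w · w√2 = 1.56 m² = 1,560,000 mm², so w ≈ 1050.3 mm and w√2 ≈ 1485.3 mm → V0 = 1050 × 1485 mm.
V1: ⌊1485/2⌋ × 1050 = 742 × 1050 mm
V2: ⌊1050/2⌋ × 742 = 525 × 742 mm
V3: ⌊742/2⌋ × 525 = 371 × 525 mm
V4: ⌊525/2⌋ × 371 = 262 × 371 mm
V5: ⌊371/2⌋ × 262 = 185 × 262 mm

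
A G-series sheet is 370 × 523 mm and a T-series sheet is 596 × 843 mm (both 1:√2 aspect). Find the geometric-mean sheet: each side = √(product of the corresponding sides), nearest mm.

Short side: √(370 · 596) = √220520 ≈ 469.6 → 470 mm
Long side: √(523 · 843) = √440889 ≈ 664.0 → 664 mm

470 × 664 mm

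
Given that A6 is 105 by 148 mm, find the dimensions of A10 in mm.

26 × 37 mm

A7: ⌊148/2⌋ × 105 = 74 × 105 mm
A8: ⌊105/2⌋ × 74 = 52 × 74 mm
A9: ⌊74/2⌋ × 52 = 37 × 52 mm
A10: ⌊52/2⌋ × 37 = 26 × 37 mm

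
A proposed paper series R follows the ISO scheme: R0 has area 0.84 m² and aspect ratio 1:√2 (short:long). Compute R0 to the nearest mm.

771 × 1090 mm

Let the short side be w mm. Then w · w√2 = 0.84 m² = 840,000 mm².
w² = 840,000/√2, so w ≈ 770.7 mm; long side = w√2 ≈ 1089.9 mm.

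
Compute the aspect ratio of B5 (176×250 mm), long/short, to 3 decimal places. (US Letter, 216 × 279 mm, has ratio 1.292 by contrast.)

1.420

250 / 176 = 1.420
ISO 216 targets √2 ≈ 1.414; the +0.006 deviation is from mm rounding.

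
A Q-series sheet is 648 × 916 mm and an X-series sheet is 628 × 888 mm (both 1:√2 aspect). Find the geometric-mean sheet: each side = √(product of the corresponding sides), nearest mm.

638 × 902 mm

Short side: √(648 · 628) = √406944 ≈ 637.9 → 638 mm
Long side: √(916 · 888) = √813408 ≈ 901.9 → 902 mm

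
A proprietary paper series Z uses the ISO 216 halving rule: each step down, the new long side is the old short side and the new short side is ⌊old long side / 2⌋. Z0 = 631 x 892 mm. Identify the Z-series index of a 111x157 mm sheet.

Z0: 631 × 892 mm
Z1: 446 × 631 mm
Z2: 315 × 446 mm
Z3: 223 × 315 mm
Z4: 157 × 223 mm
Z5: 111 × 157 mm
Z6: 78 × 111 mm
→ matches Z5.

Z5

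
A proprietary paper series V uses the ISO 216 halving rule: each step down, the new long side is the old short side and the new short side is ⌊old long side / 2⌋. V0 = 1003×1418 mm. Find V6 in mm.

125 × 177 mm

V1: ⌊1418/2⌋ × 1003 = 709 × 1003 mm
V2: ⌊1003/2⌋ × 709 = 501 × 709 mm
V3: ⌊709/2⌋ × 501 = 354 × 501 mm
V4: ⌊501/2⌋ × 354 = 250 × 354 mm
V5: ⌊354/2⌋ × 250 = 177 × 250 mm
V6: ⌊250/2⌋ × 177 = 125 × 177 mm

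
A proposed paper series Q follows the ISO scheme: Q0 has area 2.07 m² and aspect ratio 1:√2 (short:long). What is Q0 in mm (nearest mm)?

1210 × 1711 mm

Let the short side be w mm. Then w · w√2 = 2.07 m² = 2,070,000 mm².
w² = 2,070,000/√2, so w ≈ 1209.8 mm; long side = w√2 ≈ 1711.0 mm.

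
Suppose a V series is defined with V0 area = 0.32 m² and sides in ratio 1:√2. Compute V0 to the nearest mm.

Let the short side be w mm. Then w · w√2 = 0.32 m² = 320,000 mm².
w² = 320,000/√2, so w ≈ 475.7 mm; long side = w√2 ≈ 672.7 mm.

476 × 673 mm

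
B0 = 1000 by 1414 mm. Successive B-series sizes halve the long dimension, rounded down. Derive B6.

B1: ⌊1414/2⌋ × 1000 = 707 × 1000 mm
B2: ⌊1000/2⌋ × 707 = 500 × 707 mm
B3: ⌊707/2⌋ × 500 = 353 × 500 mm
B4: ⌊500/2⌋ × 353 = 250 × 353 mm
B5: ⌊353/2⌋ × 250 = 176 × 250 mm
B6: ⌊250/2⌋ × 176 = 125 × 176 mm

125 × 176 mm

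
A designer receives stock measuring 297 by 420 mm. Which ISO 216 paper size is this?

Aspect ratio 420/297 ≈ 1.414 — close to the ISO √2 ≈ 1.414.
In the A-series (A0 area = 1 m²): A3 = 297 × 420 mm.

A3 (297 × 420 mm)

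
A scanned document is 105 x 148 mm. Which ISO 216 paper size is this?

A6 (105 × 148 mm)

Aspect ratio 148/105 ≈ 1.410 — close to the ISO √2 ≈ 1.414.
In the A-series (A0 area = 1 m²): A6 = 105 × 148 mm.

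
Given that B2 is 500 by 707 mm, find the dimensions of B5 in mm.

B3: ⌊707/2⌋ × 500 = 353 × 500 mm
B4: ⌊500/2⌋ × 353 = 250 × 353 mm
B5: ⌊353/2⌋ × 250 = 176 × 250 mm

176 × 250 mm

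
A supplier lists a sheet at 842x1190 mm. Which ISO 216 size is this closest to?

A0 (841 × 1189 mm)

Aspect ratio 1190/842 ≈ 1.413 — close to the ISO √2 ≈ 1.414.
In the A-series (A0 area = 1 m²): A0 = 841 × 1189 mm.
Off by 2 mm total — nearest standard size.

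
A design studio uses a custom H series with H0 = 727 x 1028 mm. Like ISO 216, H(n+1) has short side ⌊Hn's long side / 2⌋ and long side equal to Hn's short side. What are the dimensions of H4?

181 × 257 mm

H1: ⌊1028/2⌋ × 727 = 514 × 727 mm
H2: ⌊727/2⌋ × 514 = 363 × 514 mm
H3: ⌊514/2⌋ × 363 = 257 × 363 mm
H4: ⌊363/2⌋ × 257 = 181 × 257 mm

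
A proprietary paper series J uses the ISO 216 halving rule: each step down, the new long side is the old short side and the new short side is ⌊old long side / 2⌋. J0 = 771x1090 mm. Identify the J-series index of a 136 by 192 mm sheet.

J0: 771 × 1090 mm
J1: 545 × 771 mm
J2: 385 × 545 mm
J3: 272 × 385 mm
J4: 192 × 272 mm
J5: 136 × 192 mm
J6: 96 × 136 mm
→ matches J5.

J5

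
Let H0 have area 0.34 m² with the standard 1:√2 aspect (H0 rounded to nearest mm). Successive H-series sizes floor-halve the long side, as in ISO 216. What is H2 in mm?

245 × 346 mm

Let H0's short side be w mm. w · w√2 = 0.34 m² = 340,000 mm², so w ≈ 490.3 mm and w√2 ≈ 693.4 mm → H0 = 490 × 693 mm.
H1: ⌊693/2⌋ × 490 = 346 × 490 mm
H2: ⌊490/2⌋ × 346 = 245 × 346 mm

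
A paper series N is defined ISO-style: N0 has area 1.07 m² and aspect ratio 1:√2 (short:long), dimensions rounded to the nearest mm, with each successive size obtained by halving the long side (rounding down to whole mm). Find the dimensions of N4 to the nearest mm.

217 × 307 mm

Let N0's short side be w mm. w · w√2 = 1.07 m² = 1,070,000 mm², so w ≈ 869.8 mm and w√2 ≈ 1230.1 mm → N0 = 870 × 1230 mm.
N1: ⌊1230/2⌋ × 870 = 615 × 870 mm
N2: ⌊870/2⌋ × 615 = 435 × 615 mm
N3: ⌊615/2⌋ × 435 = 307 × 435 mm
N4: ⌊435/2⌋ × 307 = 217 × 307 mm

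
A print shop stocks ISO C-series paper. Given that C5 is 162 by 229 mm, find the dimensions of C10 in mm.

C6: ⌊229/2⌋ × 162 = 114 × 162 mm
C7: ⌊162/2⌋ × 114 = 81 × 114 mm
C8: ⌊114/2⌋ × 81 = 57 × 81 mm
C9: ⌊81/2⌋ × 57 = 40 × 57 mm
C10: ⌊57/2⌋ × 40 = 28 × 40 mm

28 × 40 mm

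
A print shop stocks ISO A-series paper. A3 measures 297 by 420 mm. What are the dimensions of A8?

A4: ⌊420/2⌋ × 297 = 210 × 297 mm
A5: ⌊297/2⌋ × 210 = 148 × 210 mm
A6: ⌊210/2⌋ × 148 = 105 × 148 mm
A7: ⌊148/2⌋ × 105 = 74 × 105 mm
A8: ⌊105/2⌋ × 74 = 52 × 74 mm

52 × 74 mm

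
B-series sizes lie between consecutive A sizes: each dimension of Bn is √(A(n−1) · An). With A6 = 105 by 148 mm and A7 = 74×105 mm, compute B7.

Short side: √(105 · 74) = √7770 ≈ 88.1 → 88 mm
Long side: √(148 · 105) = √15540 ≈ 124.7 → 125 mm

88 × 125 mm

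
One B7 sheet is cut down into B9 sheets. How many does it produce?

4

Each ISO step halves the sheet: 1 × B7 → 2 × B8 → 4 × B9
From B7 to B9 is 2 halving steps: 2^2 = 4.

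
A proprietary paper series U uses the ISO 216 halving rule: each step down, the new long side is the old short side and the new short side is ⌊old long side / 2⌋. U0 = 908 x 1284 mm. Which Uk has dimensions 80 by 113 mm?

U7

U0: 908 × 1284 mm
U1: 642 × 908 mm
U2: 454 × 642 mm
U3: 321 × 454 mm
U4: 227 × 321 mm
U5: 160 × 227 mm
U6: 113 × 160 mm
U7: 80 × 113 mm
U8: 56 × 80 mm
→ matches U7.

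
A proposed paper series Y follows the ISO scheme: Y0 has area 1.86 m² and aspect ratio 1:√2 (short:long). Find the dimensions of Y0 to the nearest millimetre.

Let the short side be w mm. Then w · w√2 = 1.86 m² = 1,860,000 mm².
w² = 1,860,000/√2, so w ≈ 1146.8 mm; long side = w√2 ≈ 1621.9 mm.

1147 × 1622 mm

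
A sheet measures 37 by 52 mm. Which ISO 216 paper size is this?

A9 (37 × 52 mm)

Aspect ratio 52/37 ≈ 1.405 — close to the ISO √2 ≈ 1.414.
In the A-series (A0 area = 1 m²): A9 = 37 × 52 mm.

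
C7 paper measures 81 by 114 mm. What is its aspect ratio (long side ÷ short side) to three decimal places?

1.407

114 / 81 = 1.407
ISO 216 targets √2 ≈ 1.414; the -0.007 deviation is from mm rounding.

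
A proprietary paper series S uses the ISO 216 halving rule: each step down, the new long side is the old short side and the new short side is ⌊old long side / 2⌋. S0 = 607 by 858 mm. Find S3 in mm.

S1: ⌊858/2⌋ × 607 = 429 × 607 mm
S2: ⌊607/2⌋ × 429 = 303 × 429 mm
S3: ⌊429/2⌋ × 303 = 214 × 303 mm

214 × 303 mm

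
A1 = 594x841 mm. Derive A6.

105 × 148 mm

A2: ⌊841/2⌋ × 594 = 420 × 594 mm
A3: ⌊594/2⌋ × 420 = 297 × 420 mm
A4: ⌊420/2⌋ × 297 = 210 × 297 mm
A5: ⌊297/2⌋ × 210 = 148 × 210 mm
A6: ⌊210/2⌋ × 148 = 105 × 148 mm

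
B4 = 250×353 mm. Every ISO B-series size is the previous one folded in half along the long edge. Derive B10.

B5: ⌊353/2⌋ × 250 = 176 × 250 mm
B6: ⌊250/2⌋ × 176 = 125 × 176 mm
B7: ⌊176/2⌋ × 125 = 88 × 125 mm
B8: ⌊125/2⌋ × 88 = 62 × 88 mm
B9: ⌊88/2⌋ × 62 = 44 × 62 mm
B10: ⌊62/2⌋ × 44 = 31 × 44 mm

31 × 44 mm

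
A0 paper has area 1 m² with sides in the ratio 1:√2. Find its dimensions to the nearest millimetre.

841 × 1189 mm

Let the short side be w mm. Then the long side is w√2 and w · w√2 = 10⁶ mm².
w² = 10⁶/√2, so w = 1000 / 2^(1/4) ≈ 840.9 mm; long side = 1000 · 2^(1/4) ≈ 1189.2 mm.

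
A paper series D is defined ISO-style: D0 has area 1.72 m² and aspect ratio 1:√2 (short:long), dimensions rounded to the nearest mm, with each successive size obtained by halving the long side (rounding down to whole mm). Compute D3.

Let D0's short side be w mm. w · w√2 = 1.72 m² = 1,720,000 mm², so w ≈ 1102.8 mm and w√2 ≈ 1559.6 mm → D0 = 1103 × 1560 mm.
D1: ⌊1560/2⌋ × 1103 = 780 × 1103 mm
D2: ⌊1103/2⌋ × 780 = 551 × 780 mm
D3: ⌊780/2⌋ × 551 = 390 × 551 mm

390 × 551 mm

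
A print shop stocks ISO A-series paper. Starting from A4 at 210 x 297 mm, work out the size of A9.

A5: ⌊297/2⌋ × 210 = 148 × 210 mm
A6: ⌊210/2⌋ × 148 = 105 × 148 mm
A7: ⌊148/2⌋ × 105 = 74 × 105 mm
A8: ⌊105/2⌋ × 74 = 52 × 74 mm
A9: ⌊74/2⌋ × 52 = 37 × 52 mm

37 × 52 mm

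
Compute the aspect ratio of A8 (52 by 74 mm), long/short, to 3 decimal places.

1.423

74 / 52 = 1.423
ISO 216 targets √2 ≈ 1.414; the +0.009 deviation is from mm rounding.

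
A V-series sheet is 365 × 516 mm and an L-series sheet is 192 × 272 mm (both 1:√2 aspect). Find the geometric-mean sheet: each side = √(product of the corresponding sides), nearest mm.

265 × 375 mm

Short side: √(365 · 192) = √70080 ≈ 264.7 → 265 mm
Long side: √(516 · 272) = √140352 ≈ 374.6 → 375 mm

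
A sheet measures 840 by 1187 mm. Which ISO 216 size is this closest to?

Aspect ratio 1187/840 ≈ 1.413 — close to the ISO √2 ≈ 1.414.
In the A-series (A0 area = 1 m²): A0 = 841 × 1189 mm.
Off by 3 mm total — nearest standard size.

A0 (841 × 1189 mm)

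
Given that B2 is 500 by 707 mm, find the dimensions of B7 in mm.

88 × 125 mm

B3: ⌊707/2⌋ × 500 = 353 × 500 mm
B4: ⌊500/2⌋ × 353 = 250 × 353 mm
B5: ⌊353/2⌋ × 250 = 176 × 250 mm
B6: ⌊250/2⌋ × 176 = 125 × 176 mm
B7: ⌊176/2⌋ × 125 = 88 × 125 mm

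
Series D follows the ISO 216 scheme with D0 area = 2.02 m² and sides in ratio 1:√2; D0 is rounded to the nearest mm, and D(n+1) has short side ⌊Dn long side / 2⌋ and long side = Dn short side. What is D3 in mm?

Let D0's short side be w mm. w · w√2 = 2.02 m² = 2,020,000 mm², so w ≈ 1195.1 mm and w√2 ≈ 1690.2 mm → D0 = 1195 × 1690 mm.
D1: ⌊1690/2⌋ × 1195 = 845 × 1195 mm
D2: ⌊1195/2⌋ × 845 = 597 × 845 mm
D3: ⌊845/2⌋ × 597 = 422 × 597 mm

422 × 597 mm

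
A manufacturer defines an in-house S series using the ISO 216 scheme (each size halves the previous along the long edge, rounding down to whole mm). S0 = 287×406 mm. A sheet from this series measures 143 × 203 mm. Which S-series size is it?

S0: 287 × 406 mm
S1: 203 × 287 mm
S2: 143 × 203 mm
S3: 101 × 143 mm
→ matches S2.

S2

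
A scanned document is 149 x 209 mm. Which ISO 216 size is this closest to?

Aspect ratio 209/149 ≈ 1.403 — close to the ISO √2 ≈ 1.414.
In the A-series (A0 area = 1 m²): A5 = 148 × 210 mm.
Off by 2 mm total — nearest standard size.

A5 (148 × 210 mm)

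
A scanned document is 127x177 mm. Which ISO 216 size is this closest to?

Aspect ratio 177/127 ≈ 1.394 (ISO target is √2 ≈ 1.414).
In the B-series (B0 = 1000 × 1414 mm): B6 = 125 × 176 mm.
Off by 3 mm total — nearest standard size.

B6 (125 × 176 mm)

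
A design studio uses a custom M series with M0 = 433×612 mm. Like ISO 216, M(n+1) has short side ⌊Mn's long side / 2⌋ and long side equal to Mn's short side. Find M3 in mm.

M1: ⌊612/2⌋ × 433 = 306 × 433 mm
M2: ⌊433/2⌋ × 306 = 216 × 306 mm
M3: ⌊306/2⌋ × 216 = 153 × 216 mm

153 × 216 mm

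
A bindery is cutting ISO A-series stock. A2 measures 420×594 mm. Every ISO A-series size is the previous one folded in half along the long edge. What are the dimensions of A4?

A3: ⌊594/2⌋ × 420 = 297 × 420 mm
A4: ⌊420/2⌋ × 297 = 210 × 297 mm

210 × 297 mm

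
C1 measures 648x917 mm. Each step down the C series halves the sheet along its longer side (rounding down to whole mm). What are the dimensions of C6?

114 × 162 mm

C2: ⌊917/2⌋ × 648 = 458 × 648 mm
C3: ⌊648/2⌋ × 458 = 324 × 458 mm
C4: ⌊458/2⌋ × 324 = 229 × 324 mm
C5: ⌊324/2⌋ × 229 = 162 × 229 mm
C6: ⌊229/2⌋ × 162 = 114 × 162 mm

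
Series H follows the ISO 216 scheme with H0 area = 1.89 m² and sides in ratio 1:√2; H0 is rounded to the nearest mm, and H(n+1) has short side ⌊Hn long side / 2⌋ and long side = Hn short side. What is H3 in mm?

Let H0's short side be w mm. w · w√2 = 1.89 m² = 1,890,000 mm², so w ≈ 1156.0 mm and w√2 ≈ 1634.9 mm → H0 = 1156 × 1635 mm.
H1: ⌊1635/2⌋ × 1156 = 817 × 1156 mm
H2: ⌊1156/2⌋ × 817 = 578 × 817 mm
H3: ⌊817/2⌋ × 578 = 408 × 578 mm

408 × 578 mm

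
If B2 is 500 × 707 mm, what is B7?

B3: ⌊707/2⌋ × 500 = 353 × 500 mm
B4: ⌊500/2⌋ × 353 = 250 × 353 mm
B5: ⌊353/2⌋ × 250 = 176 × 250 mm
B6: ⌊250/2⌋ × 176 = 125 × 176 mm
B7: ⌊176/2⌋ × 125 = 88 × 125 mm

88 × 125 mm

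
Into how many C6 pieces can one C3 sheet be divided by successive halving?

8

Each ISO step halves the sheet: 1 × C3 → 2 × C4 → 4 × C5 → 8 × C6
From C3 to C6 is 3 halving steps: 2^3 = 8.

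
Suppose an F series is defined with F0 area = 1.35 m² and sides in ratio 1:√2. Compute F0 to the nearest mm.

Let the short side be w mm. Then w · w√2 = 1.35 m² = 1,350,000 mm².
w² = 1,350,000/√2, so w ≈ 977.0 mm; long side = w√2 ≈ 1381.7 mm.

977 × 1382 mm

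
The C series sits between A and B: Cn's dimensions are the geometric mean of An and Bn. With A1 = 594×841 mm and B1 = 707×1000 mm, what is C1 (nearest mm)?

Short side: √(594 · 707) = √419958 ≈ 648.0 → 648 mm
Long side: √(841 · 1000) = √841000 ≈ 917.1 → 917 mm

648 × 917 mm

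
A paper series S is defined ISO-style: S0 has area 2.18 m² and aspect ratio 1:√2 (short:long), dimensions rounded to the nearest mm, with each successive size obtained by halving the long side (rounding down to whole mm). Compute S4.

310 × 439 mm

Let S0's short side be w mm. w · w√2 = 2.18 m² = 2,180,000 mm², so w ≈ 1241.6 mm and w√2 ≈ 1755.8 mm → S0 = 1242 × 1756 mm.
S1: ⌊1756/2⌋ × 1242 = 878 × 1242 mm
S2: ⌊1242/2⌋ × 878 = 621 × 878 mm
S3: ⌊878/2⌋ × 621 = 439 × 621 mm
S4: ⌊621/2⌋ × 439 = 310 × 439 mm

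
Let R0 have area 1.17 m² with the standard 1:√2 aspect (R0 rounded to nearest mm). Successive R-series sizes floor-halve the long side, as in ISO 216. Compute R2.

Let R0's short side be w mm. w · w√2 = 1.17 m² = 1,170,000 mm², so w ≈ 909.6 mm and w√2 ≈ 1286.3 mm → R0 = 910 × 1286 mm.
R1: ⌊1286/2⌋ × 910 = 643 × 910 mm
R2: ⌊910/2⌋ × 643 = 455 × 643 mm

455 × 643 mm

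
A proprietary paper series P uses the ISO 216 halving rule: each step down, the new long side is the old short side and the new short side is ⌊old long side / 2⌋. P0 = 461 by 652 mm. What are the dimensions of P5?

P1 = 326 × 461 mm (from P0 by 1 halving).
P2: ⌊461/2⌋ × 326 = 230 × 326 mm
P3: ⌊326/2⌋ × 230 = 163 × 230 mm
P4: ⌊230/2⌋ × 163 = 115 × 163 mm
P5: ⌊163/2⌋ × 115 = 81 × 115 mm

81 × 115 mm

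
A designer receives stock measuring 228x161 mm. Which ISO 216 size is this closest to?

Aspect ratio 228/161 ≈ 1.416 — close to the ISO √2 ≈ 1.414.
In the C-series (envelope sizes, between A and B): C5 = 162 × 229 mm.
Off by 2 mm total — nearest standard size.

C5 (162 × 229 mm)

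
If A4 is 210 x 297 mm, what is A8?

52 × 74 mm

A5: ⌊297/2⌋ × 210 = 148 × 210 mm
A6: ⌊210/2⌋ × 148 = 105 × 148 mm
A7: ⌊148/2⌋ × 105 = 74 × 105 mm
A8: ⌊105/2⌋ × 74 = 52 × 74 mm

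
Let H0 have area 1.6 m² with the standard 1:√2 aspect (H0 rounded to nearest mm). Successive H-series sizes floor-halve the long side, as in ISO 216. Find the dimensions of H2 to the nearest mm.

532 × 752 mm

Let H0's short side be w mm. w · w√2 = 1.6 m² = 1,600,000 mm², so w ≈ 1063.7 mm and w√2 ≈ 1504.2 mm → H0 = 1064 × 1504 mm.
H1: ⌊1504/2⌋ × 1064 = 752 × 1064 mm
H2: ⌊1064/2⌋ × 752 = 532 × 752 mm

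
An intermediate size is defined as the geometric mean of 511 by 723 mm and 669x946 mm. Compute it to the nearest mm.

585 × 827 mm

Short side: √(511 · 669) = √341859 ≈ 584.7 → 585 mm
Long side: √(723 · 946) = √683958 ≈ 827.0 → 827 mm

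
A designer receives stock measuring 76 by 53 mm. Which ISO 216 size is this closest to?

A8 (52 × 74 mm)

Aspect ratio 76/53 ≈ 1.434 (ISO target is √2 ≈ 1.414).
In the A-series (A0 area = 1 m²): A8 = 52 × 74 mm.
Off by 3 mm total — nearest standard size.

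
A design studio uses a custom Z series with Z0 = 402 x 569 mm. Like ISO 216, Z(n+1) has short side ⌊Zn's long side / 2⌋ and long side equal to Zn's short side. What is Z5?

Z1: ⌊569/2⌋ × 402 = 284 × 402 mm
Z2: ⌊402/2⌋ × 284 = 201 × 284 mm
Z3: ⌊284/2⌋ × 201 = 142 × 201 mm
Z4: ⌊201/2⌋ × 142 = 100 × 142 mm
Z5: ⌊142/2⌋ × 100 = 71 × 100 mm

71 × 100 mm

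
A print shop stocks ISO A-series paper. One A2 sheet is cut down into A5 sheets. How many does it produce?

8

Each ISO step halves the sheet: 1 × A2 → 2 × A3 → 4 × A4 → 8 × A5
From A2 to A5 is 3 halving steps: 2^3 = 8.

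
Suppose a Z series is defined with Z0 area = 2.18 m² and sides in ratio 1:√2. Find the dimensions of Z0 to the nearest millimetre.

Let the short side be w mm. Then w · w√2 = 2.18 m² = 2,180,000 mm².
w² = 2,180,000/√2, so w ≈ 1241.6 mm; long side = w√2 ≈ 1755.8 mm.

1242 × 1756 mm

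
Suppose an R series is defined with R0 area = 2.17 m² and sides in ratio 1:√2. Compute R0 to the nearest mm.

1239 × 1752 mm

Let the short side be w mm. Then w · w√2 = 2.17 m² = 2,170,000 mm².
w² = 2,170,000/√2, so w ≈ 1238.7 mm; long side = w√2 ≈ 1751.8 mm.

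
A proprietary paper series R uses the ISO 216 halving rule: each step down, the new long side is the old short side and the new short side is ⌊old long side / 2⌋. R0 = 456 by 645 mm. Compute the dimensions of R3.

161 × 228 mm

R1 = 322 × 456 mm (from R0 by 1 halving).
R2: ⌊456/2⌋ × 322 = 228 × 322 mm
R3: ⌊322/2⌋ × 228 = 161 × 228 mm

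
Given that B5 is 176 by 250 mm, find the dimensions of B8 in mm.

B6: ⌊250/2⌋ × 176 = 125 × 176 mm
B7: ⌊176/2⌋ × 125 = 88 × 125 mm
B8: ⌊125/2⌋ × 88 = 62 × 88 mm

62 × 88 mm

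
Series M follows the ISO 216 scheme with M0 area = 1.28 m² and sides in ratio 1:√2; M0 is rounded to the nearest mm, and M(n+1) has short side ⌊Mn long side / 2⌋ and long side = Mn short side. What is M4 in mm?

Let M0's short side be w mm. w · w√2 = 1.28 m² = 1,280,000 mm², so w ≈ 951.4 mm and w√2 ≈ 1345.4 mm → M0 = 951 × 1345 mm.
M1: ⌊1345/2⌋ × 951 = 672 × 951 mm
M2: ⌊951/2⌋ × 672 = 475 × 672 mm
M3: ⌊672/2⌋ × 475 = 336 × 475 mm
M4: ⌊475/2⌋ × 336 = 237 × 336 mm

237 × 336 mm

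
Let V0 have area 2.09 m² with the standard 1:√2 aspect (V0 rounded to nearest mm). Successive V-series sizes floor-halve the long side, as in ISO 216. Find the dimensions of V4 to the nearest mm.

Let V0's short side be w mm. w · w√2 = 2.09 m² = 2,090,000 mm², so w ≈ 1215.7 mm and w√2 ≈ 1719.2 mm → V0 = 1216 × 1719 mm.
V1: ⌊1719/2⌋ × 1216 = 859 × 1216 mm
V2: ⌊1216/2⌋ × 859 = 608 × 859 mm
V3: ⌊859/2⌋ × 608 = 429 × 608 mm
V4: ⌊608/2⌋ × 429 = 304 × 429 mm

304 × 429 mm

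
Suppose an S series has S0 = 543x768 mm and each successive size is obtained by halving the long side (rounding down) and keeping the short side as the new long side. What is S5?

96 × 135 mm

S1 = 384 × 543 mm (from S0 by 1 halving).
S2: ⌊543/2⌋ × 384 = 271 × 384 mm
S3: ⌊384/2⌋ × 271 = 192 × 271 mm
S4: ⌊271/2⌋ × 192 = 135 × 192 mm
S5: ⌊192/2⌋ × 135 = 96 × 135 mm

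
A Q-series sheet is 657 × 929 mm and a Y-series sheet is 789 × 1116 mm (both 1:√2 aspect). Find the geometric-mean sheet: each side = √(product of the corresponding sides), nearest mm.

720 × 1018 mm

Short side: √(657 · 789) = √518373 ≈ 720.0 → 720 mm
Long side: √(929 · 1116) = √1036764 ≈ 1018.2 → 1018 mm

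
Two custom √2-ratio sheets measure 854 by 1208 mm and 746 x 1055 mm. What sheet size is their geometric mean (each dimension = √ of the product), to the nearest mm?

798 × 1129 mm

Short side: √(854 · 746) = √637084 ≈ 798.2 → 798 mm
Long side: √(1208 · 1055) = √1274440 ≈ 1128.9 → 1129 mm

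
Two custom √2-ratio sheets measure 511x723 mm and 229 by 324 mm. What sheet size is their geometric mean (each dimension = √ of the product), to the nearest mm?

Short side: √(511 · 229) = √117019 ≈ 342.1 → 342 mm
Long side: √(723 · 324) = √234252 ≈ 484.0 → 484 mm

342 × 484 mm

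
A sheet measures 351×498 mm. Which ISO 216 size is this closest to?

B3 (353 × 500 mm)

Aspect ratio 498/351 ≈ 1.419 — close to the ISO √2 ≈ 1.414.
In the B-series (B0 = 1000 × 1414 mm): B3 = 353 × 500 mm.
Off by 4 mm total — nearest standard size.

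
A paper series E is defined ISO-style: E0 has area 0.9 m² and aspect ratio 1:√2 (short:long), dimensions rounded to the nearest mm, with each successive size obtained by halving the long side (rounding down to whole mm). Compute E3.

282 × 399 mm

Let E0's short side be w mm. w · w√2 = 0.9 m² = 900,000 mm², so w ≈ 797.7 mm and w√2 ≈ 1128.2 mm → E0 = 798 × 1128 mm.
E1: ⌊1128/2⌋ × 798 = 564 × 798 mm
E2: ⌊798/2⌋ × 564 = 399 × 564 mm
E3: ⌊564/2⌋ × 399 = 282 × 399 mm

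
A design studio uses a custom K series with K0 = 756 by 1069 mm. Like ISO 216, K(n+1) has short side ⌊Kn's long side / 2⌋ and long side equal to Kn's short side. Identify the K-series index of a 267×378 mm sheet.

K3

K0: 756 × 1069 mm
K1: 534 × 756 mm
K2: 378 × 534 mm
K3: 267 × 378 mm
K4: 189 × 267 mm
→ matches K3.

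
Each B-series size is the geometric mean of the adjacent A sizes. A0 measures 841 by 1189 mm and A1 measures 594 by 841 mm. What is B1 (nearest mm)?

Short side: √(841 · 594) = √499554 ≈ 706.8 → 707 mm
Long side: √(1189 · 841) = √999949 ≈ 1000.0 → 1000 mm

707 × 1000 mm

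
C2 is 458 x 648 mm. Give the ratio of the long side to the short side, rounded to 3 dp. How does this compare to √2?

648 / 458 = 1.415
Matches √2 ≈ 1.414 — the ISO 216 defining ratio.

1.415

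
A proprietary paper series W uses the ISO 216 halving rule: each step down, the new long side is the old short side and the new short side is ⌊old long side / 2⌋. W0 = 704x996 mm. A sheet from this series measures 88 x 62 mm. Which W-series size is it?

W7

W0: 704 × 996 mm
W1: 498 × 704 mm
W2: 352 × 498 mm
W3: 249 × 352 mm
W4: 176 × 249 mm
W5: 124 × 176 mm
W6: 88 × 124 mm
W7: 62 × 88 mm
W8: 44 × 62 mm
→ matches W7.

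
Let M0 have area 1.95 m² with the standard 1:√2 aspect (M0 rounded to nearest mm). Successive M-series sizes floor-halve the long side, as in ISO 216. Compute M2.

587 × 830 mm

Let M0's short side be w mm. w · w√2 = 1.95 m² = 1,950,000 mm², so w ≈ 1174.2 mm and w√2 ≈ 1660.6 mm → M0 = 1174 × 1661 mm.
M1: ⌊1661/2⌋ × 1174 = 830 × 1174 mm
M2: ⌊1174/2⌋ × 830 = 587 × 830 mm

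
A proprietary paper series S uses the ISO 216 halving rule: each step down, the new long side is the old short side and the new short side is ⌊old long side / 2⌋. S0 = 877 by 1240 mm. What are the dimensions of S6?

S1: ⌊1240/2⌋ × 877 = 620 × 877 mm
S2: ⌊877/2⌋ × 620 = 438 × 620 mm
S3: ⌊620/2⌋ × 438 = 310 × 438 mm
S4: ⌊438/2⌋ × 310 = 219 × 310 mm
S5: ⌊310/2⌋ × 219 = 155 × 219 mm
S6: ⌊219/2⌋ × 155 = 109 × 155 mm

109 × 155 mm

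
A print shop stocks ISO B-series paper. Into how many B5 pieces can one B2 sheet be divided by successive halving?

B2 = 500 × 707 mm; B5 = 176 × 250 mm.
Each halving step doubles the count; 3 steps from B2 to B5.
2^3 = 8.

8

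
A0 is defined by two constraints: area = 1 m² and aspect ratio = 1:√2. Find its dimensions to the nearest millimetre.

Let the short side be w mm. Then the long side is w√2 and w · w√2 = 10⁶ mm².
w² = 10⁶/√2, so w = 1000 / 2^(1/4) ≈ 840.9 mm; long side = 1000 · 2^(1/4) ≈ 1189.2 mm.

841 × 1189 mm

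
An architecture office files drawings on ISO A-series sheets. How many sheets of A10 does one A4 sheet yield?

Each ISO step halves the sheet: 1 × A4 → 2 × A5 → 4 × A6 → 8 × A7 → …
From A4 to A10 is 6 halving steps: 2^6 = 64.

64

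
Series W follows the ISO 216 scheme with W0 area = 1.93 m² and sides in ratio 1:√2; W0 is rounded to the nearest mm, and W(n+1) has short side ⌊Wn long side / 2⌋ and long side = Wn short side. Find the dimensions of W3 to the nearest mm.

413 × 584 mm

Let W0's short side be w mm. w · w√2 = 1.93 m² = 1,930,000 mm², so w ≈ 1168.2 mm and w√2 ≈ 1652.1 mm → W0 = 1168 × 1652 mm.
W1: ⌊1652/2⌋ × 1168 = 826 × 1168 mm
W2: ⌊1168/2⌋ × 826 = 584 × 826 mm
W3: ⌊826/2⌋ × 584 = 413 × 584 mm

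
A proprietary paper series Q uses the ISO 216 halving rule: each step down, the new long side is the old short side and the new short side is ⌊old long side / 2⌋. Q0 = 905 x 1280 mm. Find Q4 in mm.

Q1: ⌊1280/2⌋ × 905 = 640 × 905 mm
Q2: ⌊905/2⌋ × 640 = 452 × 640 mm
Q3: ⌊640/2⌋ × 452 = 320 × 452 mm
Q4: ⌊452/2⌋ × 320 = 226 × 320 mm

226 × 320 mm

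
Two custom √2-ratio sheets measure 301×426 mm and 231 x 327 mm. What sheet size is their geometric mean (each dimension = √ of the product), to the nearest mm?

Short side: √(301 · 231) = √69531 ≈ 263.7 → 264 mm
Long side: √(426 · 327) = √139302 ≈ 373.2 → 373 mm

264 × 373 mm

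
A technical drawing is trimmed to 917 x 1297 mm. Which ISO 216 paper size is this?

C0 (917 × 1297 mm)

Aspect ratio 1297/917 ≈ 1.414 — close to the ISO √2 ≈ 1.414.
In the C-series (envelope sizes, between A and B): C0 = 917 × 1297 mm.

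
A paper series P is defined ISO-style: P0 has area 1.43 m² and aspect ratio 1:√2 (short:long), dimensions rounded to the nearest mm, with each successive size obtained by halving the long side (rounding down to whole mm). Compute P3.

Let P0's short side be w mm. w · w√2 = 1.43 m² = 1,430,000 mm², so w ≈ 1005.6 mm and w√2 ≈ 1422.1 mm → P0 = 1006 × 1422 mm.
P1: ⌊1422/2⌋ × 1006 = 711 × 1006 mm
P2: ⌊1006/2⌋ × 711 = 503 × 711 mm
P3: ⌊711/2⌋ × 503 = 355 × 503 mm

355 × 503 mm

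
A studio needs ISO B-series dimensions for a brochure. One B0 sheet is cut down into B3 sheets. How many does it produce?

Each ISO step halves the sheet: 1 × B0 → 2 × B1 → 4 × B2 → 8 × B3
From B0 to B3 is 3 halving steps: 2^3 = 8.

8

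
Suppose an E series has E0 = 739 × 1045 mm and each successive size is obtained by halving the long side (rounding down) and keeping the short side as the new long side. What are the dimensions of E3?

261 × 369 mm

E1: ⌊1045/2⌋ × 739 = 522 × 739 mm
E2: ⌊739/2⌋ × 522 = 369 × 522 mm
E3: ⌊522/2⌋ × 369 = 261 × 369 mm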